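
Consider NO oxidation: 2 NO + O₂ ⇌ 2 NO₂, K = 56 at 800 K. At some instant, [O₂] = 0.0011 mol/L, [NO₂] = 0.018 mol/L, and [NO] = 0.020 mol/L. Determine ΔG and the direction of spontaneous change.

Q = [NO₂]² / ([NO]²·[O₂]) = (0.018)² / ((0.020)²·(0.0011)) = 736
ΔG = RT ln(Q/K) = (8.314 J mol⁻¹ K⁻¹)(800 K) × ln(736/56)
   = (6.651 kJ/mol)(2.576) = 17.1 kJ/mol
ΔG > 0, so the forward reaction is non-spontaneous (proceeds in reverse).

ΔG = 17.1 kJ/mol; the forward reaction is non-spontaneous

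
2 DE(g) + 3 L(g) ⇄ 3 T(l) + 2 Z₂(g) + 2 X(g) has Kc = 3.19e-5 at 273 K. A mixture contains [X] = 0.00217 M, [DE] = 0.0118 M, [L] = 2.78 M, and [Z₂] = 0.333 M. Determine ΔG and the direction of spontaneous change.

(T is a pure liquid — omitted from Qc.)
Qc = [Z₂]²·[X]² / ([DE]²·[L]³) = (0.333)²·(0.00217)² / ((0.0118)²·(2.78)³) = 1.75e-4
ΔG = RT ln(Qc/Kc) = (8.314 J mol⁻¹ K⁻¹)(273 K) × ln(1.75e-4/3.19e-5)
   = (2.270 kJ/mol)(1.702) = 3.86 kJ/mol
ΔG > 0, so the forward reaction is non-spontaneous (proceeds in reverse).

ΔG = 3.86 kJ/mol; the forward reaction is non-spontaneous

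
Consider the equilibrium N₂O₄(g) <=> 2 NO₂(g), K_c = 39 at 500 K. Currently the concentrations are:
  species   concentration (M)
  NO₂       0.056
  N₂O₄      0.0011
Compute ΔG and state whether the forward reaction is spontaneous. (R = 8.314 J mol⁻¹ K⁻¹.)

ΔG = -10.9 kJ/mol; the forward reaction is spontaneous

Q_c = [NO₂]² / [N₂O₄] = (0.056)² / (0.0011) = 2.85
ΔG = RT ln(Q_c/K_c) = (8.314 J mol⁻¹ K⁻¹)(500 K) × ln(2.85/39)
   = (4.157 kJ/mol)(-2.616) = -10.9 kJ/mol
ΔG < 0, so the forward reaction is spontaneous (proceeds forward).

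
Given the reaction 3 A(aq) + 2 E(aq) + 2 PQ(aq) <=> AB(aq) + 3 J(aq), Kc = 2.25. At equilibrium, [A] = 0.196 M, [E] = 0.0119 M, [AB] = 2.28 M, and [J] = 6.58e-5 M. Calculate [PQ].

[PQ] = 5.20e-4 M

At equilibrium, Kc = [AB]·[J]³ / ([A]³·[E]²·[PQ]²) = 2.25.
(2.28)·(6.58e-5)³ / ((0.196)³·(0.0119)²·([PQ])²) = 2.25
[PQ]² = 2.71e-7 ⇒ [PQ] = 5.20e-4 M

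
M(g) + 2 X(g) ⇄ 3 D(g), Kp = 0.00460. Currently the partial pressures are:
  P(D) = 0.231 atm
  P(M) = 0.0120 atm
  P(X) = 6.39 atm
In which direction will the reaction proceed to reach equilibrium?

Qp = P(D)³ / (P(M)·P(X)²) = (0.231)³ / ((0.0120)·(6.39)²) = 0.0252
Qp = 0.0252 > Kp = 0.00460, so the reverse reaction proceeds.

to the left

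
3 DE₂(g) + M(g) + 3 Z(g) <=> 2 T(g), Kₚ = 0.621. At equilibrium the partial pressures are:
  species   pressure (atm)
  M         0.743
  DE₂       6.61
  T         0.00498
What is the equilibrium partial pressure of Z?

At equilibrium, Kₚ = P(T)² / (P(DE₂)³·P(M)·P(Z)³) = 0.621.
(0.00498)² / ((6.61)³·(0.743)·(P(Z))³) = 0.621
P(Z)³ = 1.86×10⁻⁷ ⇒ P(Z) = 0.00571 atm

P(Z) = 0.00571 atm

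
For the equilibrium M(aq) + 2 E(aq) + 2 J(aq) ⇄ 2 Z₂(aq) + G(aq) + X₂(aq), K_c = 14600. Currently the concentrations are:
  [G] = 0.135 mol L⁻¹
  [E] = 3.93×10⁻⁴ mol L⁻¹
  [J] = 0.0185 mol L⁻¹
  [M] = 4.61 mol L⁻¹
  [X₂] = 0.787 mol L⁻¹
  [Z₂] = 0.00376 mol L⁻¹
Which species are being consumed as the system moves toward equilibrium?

Q_c = [Z₂]²·[G]·[X₂] / ([M]·[E]²·[J]²) = (0.00376)²·(0.135)·(0.787) / ((4.61)·(3.93×10⁻⁴)²·(0.0185)²) = 6160
Q_c = 6160 < K_c = 14600: net forward reaction.

M, E, J (reactants)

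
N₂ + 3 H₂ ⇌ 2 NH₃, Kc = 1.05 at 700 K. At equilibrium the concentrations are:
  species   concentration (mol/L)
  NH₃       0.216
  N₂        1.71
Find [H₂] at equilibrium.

[H₂] = 0.296 mol/L

At equilibrium, Kc = [NH₃]² / ([N₂]·[H₂]³) = 1.05.
(0.216)² / ((1.71)·([H₂])³) = 1.05
[H₂]³ = 0.0260 ⇒ [H₂] = 0.296 mol/L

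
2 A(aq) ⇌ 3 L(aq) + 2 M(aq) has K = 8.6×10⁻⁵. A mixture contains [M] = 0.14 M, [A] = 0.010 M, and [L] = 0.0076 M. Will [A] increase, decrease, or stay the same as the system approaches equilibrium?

Q = [L]³·[M]² / [A]² = (0.0076)³·(0.14)² / (0.010)² = 8.6×10⁻⁵
Q = 8.6×10⁻⁵ = K; the system is at equilibrium.

stay the same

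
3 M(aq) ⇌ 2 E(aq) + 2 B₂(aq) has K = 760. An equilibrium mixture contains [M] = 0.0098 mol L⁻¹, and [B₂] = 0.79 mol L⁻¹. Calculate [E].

At equilibrium, K = [E]²·[B₂]² / [M]³ = 760.
([E])²·(0.79)² / (0.0098)³ = 760
[E]² = 0.00115 ⇒ [E] = 0.034 mol L⁻¹

[E] = 0.034 mol L⁻¹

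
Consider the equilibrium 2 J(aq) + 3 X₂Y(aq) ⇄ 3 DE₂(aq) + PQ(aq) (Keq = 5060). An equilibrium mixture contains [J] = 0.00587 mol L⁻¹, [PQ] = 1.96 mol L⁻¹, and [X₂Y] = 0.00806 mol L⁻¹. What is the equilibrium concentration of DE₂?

At equilibrium, Keq = [DE₂]³·[PQ] / ([J]²·[X₂Y]³) = 5060.
([DE₂])³·(1.96) / ((0.00587)²·(0.00806)³) = 5060
[DE₂]³ = 4.66e-8 ⇒ [DE₂] = 0.00360 mol L⁻¹

[DE₂] = 0.00360 mol L⁻¹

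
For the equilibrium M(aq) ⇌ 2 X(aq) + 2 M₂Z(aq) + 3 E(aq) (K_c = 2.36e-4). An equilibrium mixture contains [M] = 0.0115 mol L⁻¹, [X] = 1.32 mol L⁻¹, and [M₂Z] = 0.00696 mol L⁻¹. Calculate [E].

At equilibrium, K_c = [X]²·[M₂Z]²·[E]³ / [M] = 2.36e-4.
(1.32)²·(0.00696)²·([E])³ / (0.0115) = 2.36e-4
[E]³ = 0.0322 ⇒ [E] = 0.318 mol L⁻¹

[E] = 0.318 mol L⁻¹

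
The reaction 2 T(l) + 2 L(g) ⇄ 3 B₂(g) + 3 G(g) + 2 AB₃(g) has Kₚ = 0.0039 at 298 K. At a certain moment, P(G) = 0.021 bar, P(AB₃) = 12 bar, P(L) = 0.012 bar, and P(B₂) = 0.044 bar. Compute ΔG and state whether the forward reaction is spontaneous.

ΔG = -3.96 kJ/mol; the forward reaction is spontaneous

(T is a pure liquid — omitted from Qₚ.)
Qₚ = P(B₂)³·P(G)³·P(AB₃)² / P(L)² = (0.044)³·(0.021)³·(12)² / (0.012)² = 7.89×10⁻⁴
ΔG = RT ln(Qₚ/Kₚ) = (8.314 J mol⁻¹ K⁻¹)(298 K) × ln(7.89×10⁻⁴/0.0039)
   = (2.478 kJ/mol)(-1.598) = -3.96 kJ/mol
ΔG < 0, so the forward reaction is spontaneous (proceeds forward).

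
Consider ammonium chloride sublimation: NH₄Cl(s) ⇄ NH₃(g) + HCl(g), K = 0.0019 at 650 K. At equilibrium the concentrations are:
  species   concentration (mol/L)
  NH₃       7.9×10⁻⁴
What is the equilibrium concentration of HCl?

[HCl] = 2.4 mol/L

(NH₄Cl is a pure solid — omitted from K.)
At equilibrium, K = [NH₃]·[HCl] = 0.0019.
(7.9×10⁻⁴)·([HCl]) = 0.0019
[HCl] = 2.41 = 2.4 mol/L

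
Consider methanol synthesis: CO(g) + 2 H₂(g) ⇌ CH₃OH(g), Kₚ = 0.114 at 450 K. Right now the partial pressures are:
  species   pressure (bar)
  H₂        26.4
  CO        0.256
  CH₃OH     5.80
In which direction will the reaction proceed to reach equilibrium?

toward products

Qₚ = P(CH₃OH) / (P(CO)·P(H₂)²) = (5.80) / ((0.256)·(26.4)²) = 0.0325
Qₚ = 0.0325 < Kₚ = 0.114, so the forward reaction proceeds.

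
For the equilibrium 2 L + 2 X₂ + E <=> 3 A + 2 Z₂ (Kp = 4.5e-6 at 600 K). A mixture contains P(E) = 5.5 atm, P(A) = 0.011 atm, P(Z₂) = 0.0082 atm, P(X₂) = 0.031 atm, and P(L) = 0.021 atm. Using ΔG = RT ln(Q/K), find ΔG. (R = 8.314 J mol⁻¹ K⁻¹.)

ΔG = 10.7 kJ/mol

Qp = P(A)³·P(Z₂)² / (P(L)²·P(X₂)²·P(E)) = (0.011)³·(0.0082)² / ((0.021)²·(0.031)²·(5.5)) = 3.84e-5
ΔG = RT ln(Qp/Kp) = (8.314 J mol⁻¹ K⁻¹)(600 K) × ln(3.84e-5/4.5e-6)
   = (4.988 kJ/mol)(2.144) = 10.7 kJ/mol
ΔG > 0, so the forward reaction is non-spontaneous (proceeds in reverse).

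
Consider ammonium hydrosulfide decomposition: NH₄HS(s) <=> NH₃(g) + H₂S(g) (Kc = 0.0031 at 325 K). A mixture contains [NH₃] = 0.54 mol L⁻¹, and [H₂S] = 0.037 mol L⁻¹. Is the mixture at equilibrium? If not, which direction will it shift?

no; Q > K, reaction proceeds in reverse

(NH₄HS is a pure solid — omitted from Qc.)
Qc = [NH₃]·[H₂S] = (0.54)·(0.037) = 0.020
Qc = 0.020 > Kc = 0.0031: net reverse reaction.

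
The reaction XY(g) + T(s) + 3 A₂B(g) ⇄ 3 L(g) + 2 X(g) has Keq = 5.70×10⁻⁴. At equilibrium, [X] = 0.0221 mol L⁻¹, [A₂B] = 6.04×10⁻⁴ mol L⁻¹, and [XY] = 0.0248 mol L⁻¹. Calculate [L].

[L] = 1.85×10⁻⁴ mol L⁻¹

(T is a pure solid — omitted from Keq.)
At equilibrium, Keq = [L]³·[X]² / ([XY]·[A₂B]³) = 5.70×10⁻⁴.
([L])³·(0.0221)² / ((0.0248)·(6.04×10⁻⁴)³) = 5.70×10⁻⁴
[L]³ = 6.38×10⁻¹² ⇒ [L] = 1.85×10⁻⁴ mol L⁻¹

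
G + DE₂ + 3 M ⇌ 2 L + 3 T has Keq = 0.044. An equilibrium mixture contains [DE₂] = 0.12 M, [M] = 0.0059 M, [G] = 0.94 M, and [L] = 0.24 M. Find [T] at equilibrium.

[T] = 0.0026 M

At equilibrium, Keq = [L]²·[T]³ / ([G]·[DE₂]·[M]³) = 0.044.
(0.24)²·([T])³ / ((0.94)·(0.12)·(0.0059)³) = 0.044
[T]³ = 1.77×10⁻⁸ ⇒ [T] = 0.0026 M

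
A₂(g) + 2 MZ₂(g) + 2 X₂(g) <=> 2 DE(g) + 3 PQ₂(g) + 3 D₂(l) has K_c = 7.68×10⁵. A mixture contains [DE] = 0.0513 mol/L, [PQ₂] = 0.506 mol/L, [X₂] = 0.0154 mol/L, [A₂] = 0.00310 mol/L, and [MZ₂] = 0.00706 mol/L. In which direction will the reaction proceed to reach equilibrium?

(D₂ is a pure liquid — omitted from Q_c.)
Q_c = [DE]²·[PQ₂]³ / ([A₂]·[MZ₂]²·[X₂]²) = (0.0513)²·(0.506)³ / ((0.00310)·(0.00706)²·(0.0154)²) = 9.30×10⁶
Q_c = 9.30×10⁶ > K_c = 7.68×10⁵, so the reverse reaction proceeds.

toward reactants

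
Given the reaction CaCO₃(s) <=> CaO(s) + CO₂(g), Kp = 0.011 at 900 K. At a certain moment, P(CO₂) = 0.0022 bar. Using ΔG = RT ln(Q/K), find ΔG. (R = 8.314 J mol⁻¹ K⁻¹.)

(CaCO₃, CaO are pure solids — omitted from Qp.)
Qp = P(CO₂) = 0.00220
ΔG = RT ln(Qp/Kp) = (8.314 J mol⁻¹ K⁻¹)(900 K) × ln(0.00220/0.011)
   = (7.483 kJ/mol)(-1.609) = -12.0 kJ/mol
ΔG < 0, so the forward reaction is spontaneous (proceeds forward).

ΔG = -12.0 kJ/mol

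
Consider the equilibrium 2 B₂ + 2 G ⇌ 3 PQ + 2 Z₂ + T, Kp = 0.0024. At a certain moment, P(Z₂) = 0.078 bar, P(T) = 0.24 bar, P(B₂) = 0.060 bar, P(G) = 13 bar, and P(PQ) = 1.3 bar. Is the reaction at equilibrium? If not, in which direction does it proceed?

Qp = P(PQ)³·P(Z₂)²·P(T) / (P(B₂)²·P(G)²) = (1.3)³·(0.078)²·(0.24) / ((0.060)²·(13)²) = 0.0053
Qp = 0.0053 > Kp = 0.0024, so the reverse reaction proceeds.

toward reactants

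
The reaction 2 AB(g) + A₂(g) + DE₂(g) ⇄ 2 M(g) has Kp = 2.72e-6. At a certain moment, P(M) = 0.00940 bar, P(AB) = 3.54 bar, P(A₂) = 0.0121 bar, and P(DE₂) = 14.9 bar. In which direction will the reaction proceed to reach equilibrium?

in the reverse direction

Qp = P(M)² / (P(AB)²·P(A₂)·P(DE₂)) = (0.00940)² / ((3.54)²·(0.0121)·(14.9)) = 3.91e-5
Qp = 3.91e-5 > Kp = 2.72e-6, so the reverse reaction proceeds.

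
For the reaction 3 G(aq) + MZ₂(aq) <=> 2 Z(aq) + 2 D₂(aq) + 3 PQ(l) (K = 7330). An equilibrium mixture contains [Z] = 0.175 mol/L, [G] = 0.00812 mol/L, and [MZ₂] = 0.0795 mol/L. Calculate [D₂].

[D₂] = 0.101 mol/L

(PQ is a pure liquid — omitted from K.)
At equilibrium, K = [Z]²·[D₂]² / ([G]³·[MZ₂]) = 7330.
(0.175)²·([D₂])² / ((0.00812)³·(0.0795)) = 7330
[D₂]² = 0.0102 ⇒ [D₂] = 0.101 mol/L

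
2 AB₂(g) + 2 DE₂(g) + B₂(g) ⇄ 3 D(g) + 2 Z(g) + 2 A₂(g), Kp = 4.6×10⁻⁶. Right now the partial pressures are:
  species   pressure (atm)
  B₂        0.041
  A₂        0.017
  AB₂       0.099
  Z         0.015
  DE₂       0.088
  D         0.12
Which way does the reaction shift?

in the reverse direction

Qp = P(D)³·P(Z)²·P(A₂)² / (P(AB₂)²·P(DE₂)²·P(B₂)) = (0.12)³·(0.015)²·(0.017)² / ((0.099)²·(0.088)²·(0.041)) = 3.6×10⁻⁵
Qp = 3.6×10⁻⁵ > Kp = 4.6×10⁻⁶, so the reverse reaction proceeds.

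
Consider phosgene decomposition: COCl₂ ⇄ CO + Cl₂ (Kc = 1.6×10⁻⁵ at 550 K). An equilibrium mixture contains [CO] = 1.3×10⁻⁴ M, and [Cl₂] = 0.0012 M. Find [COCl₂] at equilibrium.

At equilibrium, Kc = [CO]·[Cl₂] / [COCl₂] = 1.6×10⁻⁵.
(1.3×10⁻⁴)·(0.0012) / ([COCl₂]) = 1.6×10⁻⁵
[COCl₂] = 0.00975 = 0.0097 M

[COCl₂] = 0.0097 M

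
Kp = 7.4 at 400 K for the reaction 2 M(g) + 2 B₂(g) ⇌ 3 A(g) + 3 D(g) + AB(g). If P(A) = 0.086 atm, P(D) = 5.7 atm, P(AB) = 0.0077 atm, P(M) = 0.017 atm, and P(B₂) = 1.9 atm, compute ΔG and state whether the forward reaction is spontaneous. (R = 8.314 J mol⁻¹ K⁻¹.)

ΔG = -7.12 kJ/mol; the forward reaction is spontaneous

Qp = P(A)³·P(D)³·P(AB) / (P(M)²·P(B₂)²) = (0.086)³·(5.7)³·(0.0077) / ((0.017)²·(1.9)²) = 0.869
ΔG = RT ln(Qp/Kp) = (8.314 J mol⁻¹ K⁻¹)(400 K) × ln(0.869/7.4)
   = (3.326 kJ/mol)(-2.142) = -7.12 kJ/mol
ΔG < 0, so the forward reaction is spontaneous (proceeds forward).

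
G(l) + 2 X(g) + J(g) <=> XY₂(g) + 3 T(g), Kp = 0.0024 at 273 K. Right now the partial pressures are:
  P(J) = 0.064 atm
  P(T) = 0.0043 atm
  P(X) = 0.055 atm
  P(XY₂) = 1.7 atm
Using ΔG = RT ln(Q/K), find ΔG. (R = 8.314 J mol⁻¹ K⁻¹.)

ΔG = -2.80 kJ/mol

(G is a pure liquid — omitted from Qp.)
Qp = P(XY₂)·P(T)³ / (P(X)²·P(J)) = (1.7)·(0.0043)³ / ((0.055)²·(0.064)) = 6.98e-4
ΔG = RT ln(Qp/Kp) = (8.314 J mol⁻¹ K⁻¹)(273 K) × ln(6.98e-4/0.0024)
   = (2.270 kJ/mol)(-1.235) = -2.80 kJ/mol
ΔG < 0, so the forward reaction is spontaneous (proceeds forward).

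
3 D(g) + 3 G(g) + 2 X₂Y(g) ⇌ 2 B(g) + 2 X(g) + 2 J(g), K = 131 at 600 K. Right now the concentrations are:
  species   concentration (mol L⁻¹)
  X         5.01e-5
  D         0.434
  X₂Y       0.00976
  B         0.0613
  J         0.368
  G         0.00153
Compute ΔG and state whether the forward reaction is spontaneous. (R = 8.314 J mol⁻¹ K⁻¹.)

ΔG = -5.24 kJ/mol; the forward reaction is spontaneous

Q = [B]²·[X]²·[J]² / ([D]³·[G]³·[X₂Y]²) = (0.0613)²·(5.01e-5)²·(0.368)² / ((0.434)³·(0.00153)³·(0.00976)²) = 45.8
ΔG = RT ln(Q/K) = (8.314 J mol⁻¹ K⁻¹)(600 K) × ln(45.8/131)
   = (4.988 kJ/mol)(-1.051) = -5.24 kJ/mol
ΔG < 0, so the forward reaction is spontaneous (proceeds forward).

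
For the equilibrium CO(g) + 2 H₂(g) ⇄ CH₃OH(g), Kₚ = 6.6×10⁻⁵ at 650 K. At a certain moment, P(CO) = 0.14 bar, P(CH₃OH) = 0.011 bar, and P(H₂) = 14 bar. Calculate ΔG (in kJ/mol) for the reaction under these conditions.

Qₚ = P(CH₃OH) / (P(CO)·P(H₂)²) = (0.011) / ((0.14)·(14)²) = 4.01×10⁻⁴
ΔG = RT ln(Qₚ/Kₚ) = (8.314 J mol⁻¹ K⁻¹)(650 K) × ln(4.01×10⁻⁴/6.6×10⁻⁵)
   = (5.404 kJ/mol)(1.804) = 9.75 kJ/mol
ΔG > 0, so the forward reaction is non-spontaneous (proceeds in reverse).

ΔG = 9.75 kJ/mol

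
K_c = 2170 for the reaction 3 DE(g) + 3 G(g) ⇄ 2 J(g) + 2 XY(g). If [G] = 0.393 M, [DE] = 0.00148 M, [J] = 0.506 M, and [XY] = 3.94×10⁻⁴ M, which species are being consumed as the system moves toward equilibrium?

Q_c = [J]²·[XY]² / ([DE]³·[G]³) = (0.506)²·(3.94×10⁻⁴)² / ((0.00148)³·(0.393)³) = 202
Q_c = 202 < K_c = 2170: net forward reaction.

DE, G (reactants)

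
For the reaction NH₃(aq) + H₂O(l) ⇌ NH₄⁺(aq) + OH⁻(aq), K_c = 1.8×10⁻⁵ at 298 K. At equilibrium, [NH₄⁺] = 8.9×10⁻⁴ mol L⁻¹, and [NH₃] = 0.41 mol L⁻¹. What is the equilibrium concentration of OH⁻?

(H₂O is a pure liquid — omitted from K_c.)
At equilibrium, K_c = [NH₄⁺]·[OH⁻] / [NH₃] = 1.8×10⁻⁵.
(8.9×10⁻⁴)·([OH⁻]) / (0.41) = 1.8×10⁻⁵
[OH⁻] = 0.00829 = 0.0083 mol L⁻¹

[OH⁻] = 0.0083 mol L⁻¹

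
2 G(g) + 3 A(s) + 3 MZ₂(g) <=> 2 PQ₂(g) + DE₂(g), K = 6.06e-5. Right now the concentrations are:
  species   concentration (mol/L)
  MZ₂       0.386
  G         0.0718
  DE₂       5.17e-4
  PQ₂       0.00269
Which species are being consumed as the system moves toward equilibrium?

G, A, MZ₂ (reactants)

(A is a pure solid — omitted from Q.)
Q = [PQ₂]²·[DE₂] / ([G]²·[MZ₂]³) = (0.00269)²·(5.17e-4) / ((0.0718)²·(0.386)³) = 1.26e-5
Q = 1.26e-5 < K = 6.06e-5: net forward reaction.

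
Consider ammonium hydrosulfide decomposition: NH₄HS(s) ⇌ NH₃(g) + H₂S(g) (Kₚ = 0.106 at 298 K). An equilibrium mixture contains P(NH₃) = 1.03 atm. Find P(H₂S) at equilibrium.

P(H₂S) = 0.103 atm

(NH₄HS is a pure solid — omitted from Kₚ.)
At equilibrium, Kₚ = P(NH₃)·P(H₂S) = 0.106.
(1.03)·(P(H₂S)) = 0.106
P(H₂S) = 0.103 atm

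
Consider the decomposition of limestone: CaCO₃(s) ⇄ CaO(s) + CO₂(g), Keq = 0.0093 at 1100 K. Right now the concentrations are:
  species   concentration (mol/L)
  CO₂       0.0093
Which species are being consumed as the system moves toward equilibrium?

none (at equilibrium)

(CaCO₃, CaO are pure solids — omitted from Q.)
Q = [CO₂] = 0.0093
Q = 0.0093 = Keq; the system is at equilibrium.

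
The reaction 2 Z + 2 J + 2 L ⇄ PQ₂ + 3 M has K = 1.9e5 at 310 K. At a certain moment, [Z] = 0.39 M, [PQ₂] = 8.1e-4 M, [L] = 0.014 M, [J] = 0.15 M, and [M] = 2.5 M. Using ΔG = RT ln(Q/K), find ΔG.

ΔG = -5.95 kJ/mol

Q = [PQ₂]·[M]³ / ([Z]²·[J]²·[L]²) = (8.1e-4)·(2.5)³ / ((0.39)²·(0.15)²·(0.014)²) = 18900
ΔG = RT ln(Q/K) = (8.314 J mol⁻¹ K⁻¹)(310 K) × ln(18900/1.9e5)
   = (2.577 kJ/mol)(-2.308) = -5.95 kJ/mol
ΔG < 0, so the forward reaction is spontaneous (proceeds forward).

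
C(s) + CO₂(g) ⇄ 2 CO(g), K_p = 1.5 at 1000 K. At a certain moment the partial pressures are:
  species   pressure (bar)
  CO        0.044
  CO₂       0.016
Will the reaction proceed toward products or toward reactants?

(C is a pure solid — omitted from Q_p.)
Q_p = P(CO)² / P(CO₂) = (0.044)² / (0.016) = 0.12
Q_p = 0.12 < K_p = 1.5, so the forward reaction proceeds.

toward products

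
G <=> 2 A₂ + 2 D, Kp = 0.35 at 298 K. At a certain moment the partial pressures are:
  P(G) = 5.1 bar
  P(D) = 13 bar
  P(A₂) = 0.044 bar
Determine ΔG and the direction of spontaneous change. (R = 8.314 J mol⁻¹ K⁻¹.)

ΔG = -4.20 kJ/mol; the forward reaction is spontaneous

Qp = P(A₂)²·P(D)² / P(G) = (0.044)²·(13)² / (5.1) = 0.0642
ΔG = RT ln(Qp/Kp) = (8.314 J mol⁻¹ K⁻¹)(298 K) × ln(0.0642/0.35)
   = (2.478 kJ/mol)(-1.696) = -4.20 kJ/mol
ΔG < 0, so the forward reaction is spontaneous (proceeds forward).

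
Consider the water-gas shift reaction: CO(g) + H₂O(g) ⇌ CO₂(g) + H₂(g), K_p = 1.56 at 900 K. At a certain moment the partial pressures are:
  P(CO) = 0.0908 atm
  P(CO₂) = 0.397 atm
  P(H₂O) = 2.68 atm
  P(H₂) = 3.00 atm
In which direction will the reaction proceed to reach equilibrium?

Q_p = P(CO₂)·P(H₂) / (P(CO)·P(H₂O)) = (0.397)·(3.00) / ((0.0908)·(2.68)) = 4.89
Q_p = 4.89 > K_p = 1.56, so the reverse reaction proceeds.

to the left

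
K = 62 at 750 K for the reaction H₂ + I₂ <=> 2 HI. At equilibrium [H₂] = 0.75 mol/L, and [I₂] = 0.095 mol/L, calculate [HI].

[HI] = 2.1 mol/L

At equilibrium, K = [HI]² / ([H₂]·[I₂]) = 62.
([HI])² / ((0.75)·(0.095)) = 62
[HI]² = 4.42 ⇒ [HI] = 2.1 mol/L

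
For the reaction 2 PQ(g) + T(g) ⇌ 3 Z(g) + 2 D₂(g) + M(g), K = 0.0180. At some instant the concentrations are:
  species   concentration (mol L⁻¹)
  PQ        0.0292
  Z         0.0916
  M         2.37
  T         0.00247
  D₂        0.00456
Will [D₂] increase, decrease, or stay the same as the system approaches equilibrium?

Q = [Z]³·[D₂]²·[M] / ([PQ]²·[T]) = (0.0916)³·(0.00456)²·(2.37) / ((0.0292)²·(0.00247)) = 0.0180
Q = 0.0180 = K; the system is at equilibrium.

stay the same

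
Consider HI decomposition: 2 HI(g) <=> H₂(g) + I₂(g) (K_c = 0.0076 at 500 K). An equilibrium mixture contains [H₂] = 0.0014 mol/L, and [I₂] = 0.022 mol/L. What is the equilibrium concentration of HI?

At equilibrium, K_c = [H₂]·[I₂] / [HI]² = 0.0076.
(0.0014)·(0.022) / ([HI])² = 0.0076
[HI]² = 0.00405 ⇒ [HI] = 0.064 mol/L

[HI] = 0.064 mol/L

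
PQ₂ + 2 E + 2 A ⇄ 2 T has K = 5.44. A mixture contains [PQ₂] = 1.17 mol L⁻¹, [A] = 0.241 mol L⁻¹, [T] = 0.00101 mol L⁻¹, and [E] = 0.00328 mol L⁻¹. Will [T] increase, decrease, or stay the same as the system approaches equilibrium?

increase

Q = [T]² / ([PQ₂]·[E]²·[A]²) = (0.00101)² / ((1.17)·(0.00328)²·(0.241)²) = 1.40
Q = 1.40 < K = 5.44: net forward reaction.
T is a product, so it increases.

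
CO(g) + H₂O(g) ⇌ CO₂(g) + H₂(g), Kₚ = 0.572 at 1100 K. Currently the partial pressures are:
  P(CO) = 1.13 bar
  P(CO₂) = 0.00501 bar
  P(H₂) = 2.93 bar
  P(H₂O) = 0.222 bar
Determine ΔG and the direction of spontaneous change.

ΔG = -20.9 kJ/mol; the forward reaction is spontaneous

Qₚ = P(CO₂)·P(H₂) / (P(CO)·P(H₂O)) = (0.00501)·(2.93) / ((1.13)·(0.222)) = 0.0585
ΔG = RT ln(Qₚ/Kₚ) = (8.314 J mol⁻¹ K⁻¹)(1100 K) × ln(0.0585/0.572)
   = (9.145 kJ/mol)(-2.280) = -20.9 kJ/mol
ΔG < 0, so the forward reaction is spontaneous (proceeds forward).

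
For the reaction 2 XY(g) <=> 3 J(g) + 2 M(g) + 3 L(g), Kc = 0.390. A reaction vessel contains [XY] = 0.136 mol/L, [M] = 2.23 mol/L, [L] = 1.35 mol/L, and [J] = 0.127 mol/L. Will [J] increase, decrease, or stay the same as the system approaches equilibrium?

decrease

Qc = [J]³·[M]²·[L]³ / [XY]² = (0.127)³·(2.23)²·(1.35)³ / (0.136)² = 1.36
Qc = 1.36 > Kc = 0.390: net reverse reaction.
J is a product, so it decreases.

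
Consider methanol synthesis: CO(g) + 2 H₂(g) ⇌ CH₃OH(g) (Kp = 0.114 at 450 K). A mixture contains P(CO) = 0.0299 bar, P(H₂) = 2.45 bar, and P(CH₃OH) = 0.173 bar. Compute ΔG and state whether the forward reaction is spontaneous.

Qp = P(CH₃OH) / (P(CO)·P(H₂)²) = (0.173) / ((0.0299)·(2.45)²) = 0.964
ΔG = RT ln(Qp/Kp) = (8.314 J mol⁻¹ K⁻¹)(450 K) × ln(0.964/0.114)
   = (3.741 kJ/mol)(2.135) = 7.99 kJ/mol
ΔG > 0, so the forward reaction is non-spontaneous (proceeds in reverse).

ΔG = 7.99 kJ/mol; the forward reaction is non-spontaneous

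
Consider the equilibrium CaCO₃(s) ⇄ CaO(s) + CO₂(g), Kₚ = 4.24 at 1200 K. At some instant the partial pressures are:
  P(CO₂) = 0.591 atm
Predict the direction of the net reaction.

to the right

(CaCO₃, CaO are pure solids — omitted from Qₚ.)
Qₚ = P(CO₂) = 0.591
Qₚ = 0.591 < Kₚ = 4.24, so the forward reaction proceeds.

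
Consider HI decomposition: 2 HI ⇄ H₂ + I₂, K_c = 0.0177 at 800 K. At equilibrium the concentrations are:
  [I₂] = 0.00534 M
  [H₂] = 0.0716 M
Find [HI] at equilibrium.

At equilibrium, K_c = [H₂]·[I₂] / [HI]² = 0.0177.
(0.0716)·(0.00534) / ([HI])² = 0.0177
[HI]² = 0.0216 ⇒ [HI] = 0.147 M

[HI] = 0.147 M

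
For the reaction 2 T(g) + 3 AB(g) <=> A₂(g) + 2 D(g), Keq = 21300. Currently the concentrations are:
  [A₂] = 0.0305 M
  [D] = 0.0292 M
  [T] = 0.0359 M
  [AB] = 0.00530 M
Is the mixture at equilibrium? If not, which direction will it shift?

Q = [A₂]·[D]² / ([T]²·[AB]³) = (0.0305)·(0.0292)² / ((0.0359)²·(0.00530)³) = 1.36e5
Q = 1.36e5 > Keq = 21300: net reverse reaction.

no; Q > K, reaction proceeds in reverse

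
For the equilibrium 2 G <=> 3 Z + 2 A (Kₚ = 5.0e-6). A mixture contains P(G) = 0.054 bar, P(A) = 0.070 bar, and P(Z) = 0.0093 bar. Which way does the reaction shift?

to the right

Qₚ = P(Z)³·P(A)² / P(G)² = (0.0093)³·(0.070)² / (0.054)² = 1.4e-6
Qₚ = 1.4e-6 < Kₚ = 5.0e-6, so the forward reaction proceeds.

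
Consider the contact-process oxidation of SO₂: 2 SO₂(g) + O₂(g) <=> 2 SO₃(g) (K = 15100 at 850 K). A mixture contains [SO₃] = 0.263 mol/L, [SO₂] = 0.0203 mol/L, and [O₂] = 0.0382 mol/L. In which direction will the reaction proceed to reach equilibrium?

Q = [SO₃]² / ([SO₂]²·[O₂]) = (0.263)² / ((0.0203)²·(0.0382)) = 4390
Q = 4390 < K = 15100, so the forward reaction proceeds.

in the forward direction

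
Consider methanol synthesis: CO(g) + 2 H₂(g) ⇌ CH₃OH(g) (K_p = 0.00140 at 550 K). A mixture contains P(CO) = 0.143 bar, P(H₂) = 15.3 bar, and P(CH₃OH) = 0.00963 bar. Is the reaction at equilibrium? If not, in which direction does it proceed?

Q_p = P(CH₃OH) / (P(CO)·P(H₂)²) = (0.00963) / ((0.143)·(15.3)²) = 2.88e-4
Q_p = 2.88e-4 < K_p = 0.00140, so the forward reaction proceeds.

toward products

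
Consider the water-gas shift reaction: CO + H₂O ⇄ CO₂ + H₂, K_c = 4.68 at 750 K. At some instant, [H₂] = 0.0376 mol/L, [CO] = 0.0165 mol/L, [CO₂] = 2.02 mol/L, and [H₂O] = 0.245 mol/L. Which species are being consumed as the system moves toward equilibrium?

CO₂, H₂ (products)

Q_c = [CO₂]·[H₂] / ([CO]·[H₂O]) = (2.02)·(0.0376) / ((0.0165)·(0.245)) = 18.8
Q_c = 18.8 > K_c = 4.68: net reverse reaction.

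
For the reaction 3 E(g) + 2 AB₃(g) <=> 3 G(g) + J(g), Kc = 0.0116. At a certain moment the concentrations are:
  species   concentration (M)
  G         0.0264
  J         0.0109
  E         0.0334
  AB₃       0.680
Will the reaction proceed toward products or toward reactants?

Qc = [G]³·[J] / ([E]³·[AB₃]²) = (0.0264)³·(0.0109) / ((0.0334)³·(0.680)²) = 0.0116
Qc = 0.0116 = Kc, so the system is already at equilibrium.

no net change (already at equilibrium)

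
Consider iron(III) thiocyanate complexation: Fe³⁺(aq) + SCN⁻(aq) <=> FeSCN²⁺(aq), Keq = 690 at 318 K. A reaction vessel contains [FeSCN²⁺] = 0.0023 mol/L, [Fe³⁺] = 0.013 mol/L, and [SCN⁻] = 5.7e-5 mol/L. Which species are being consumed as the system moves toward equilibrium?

Q = [FeSCN²⁺] / ([Fe³⁺]·[SCN⁻]) = (0.0023) / ((0.013)·(5.7e-5)) = 3100
Q = 3100 > Keq = 690: net reverse reaction.

FeSCN²⁺ (products)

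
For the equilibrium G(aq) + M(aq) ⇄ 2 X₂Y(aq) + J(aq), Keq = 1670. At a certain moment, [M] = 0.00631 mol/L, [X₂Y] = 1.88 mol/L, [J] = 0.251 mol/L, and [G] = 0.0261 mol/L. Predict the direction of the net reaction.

reverse (toward reactants)

Q = [X₂Y]²·[J] / ([G]·[M]) = (1.88)²·(0.251) / ((0.0261)·(0.00631)) = 5390
Q = 5390 > Keq = 1670, so the reverse reaction proceeds.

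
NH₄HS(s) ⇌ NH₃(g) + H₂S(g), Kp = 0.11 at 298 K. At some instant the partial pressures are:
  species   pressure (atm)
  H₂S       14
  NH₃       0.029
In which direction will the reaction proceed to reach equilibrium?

(NH₄HS is a pure solid — omitted from Qp.)
Qp = P(NH₃)·P(H₂S) = (0.029)·(14) = 0.41
Qp = 0.41 > Kp = 0.11, so the reverse reaction proceeds.

to the left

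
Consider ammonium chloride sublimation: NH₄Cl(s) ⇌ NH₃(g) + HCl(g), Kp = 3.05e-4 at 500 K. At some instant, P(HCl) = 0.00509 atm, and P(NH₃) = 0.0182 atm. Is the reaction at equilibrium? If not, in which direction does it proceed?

(NH₄Cl is a pure solid — omitted from Qp.)
Qp = P(NH₃)·P(HCl) = (0.0182)·(0.00509) = 9.26e-5
Qp = 9.26e-5 < Kp = 3.05e-4, so the forward reaction proceeds.

forward (toward products)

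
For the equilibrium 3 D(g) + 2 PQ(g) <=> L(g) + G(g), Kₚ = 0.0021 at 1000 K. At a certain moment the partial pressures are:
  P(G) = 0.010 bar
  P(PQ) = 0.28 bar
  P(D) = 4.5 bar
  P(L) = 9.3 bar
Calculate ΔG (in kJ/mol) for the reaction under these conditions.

Qₚ = P(L)·P(G) / (P(D)³·P(PQ)²) = (9.3)·(0.010) / ((4.5)³·(0.28)²) = 0.0130
ΔG = RT ln(Qₚ/Kₚ) = (8.314 J mol⁻¹ K⁻¹)(1000 K) × ln(0.0130/0.0021)
   = (8.314 kJ/mol)(1.823) = 15.2 kJ/mol
ΔG > 0, so the forward reaction is non-spontaneous (proceeds in reverse).

ΔG = 15.2 kJ/mol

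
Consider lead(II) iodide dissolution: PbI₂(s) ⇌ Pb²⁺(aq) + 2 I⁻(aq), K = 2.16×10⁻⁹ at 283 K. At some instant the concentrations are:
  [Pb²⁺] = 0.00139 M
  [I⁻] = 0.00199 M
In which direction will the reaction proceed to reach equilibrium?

toward reactants

(PbI₂ is a pure solid — omitted from Q.)
Q = [Pb²⁺]·[I⁻]² = (0.00139)·(0.00199)² = 5.50×10⁻⁹
Q = 5.50×10⁻⁹ > K = 2.16×10⁻⁹, so the reverse reaction proceeds.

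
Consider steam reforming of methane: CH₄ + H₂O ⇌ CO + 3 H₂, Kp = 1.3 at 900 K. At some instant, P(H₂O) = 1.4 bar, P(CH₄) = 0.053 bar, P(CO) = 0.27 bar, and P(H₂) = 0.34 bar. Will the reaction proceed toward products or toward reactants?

Qp = P(CO)·P(H₂)³ / (P(CH₄)·P(H₂O)) = (0.27)·(0.34)³ / ((0.053)·(1.4)) = 0.14
Qp = 0.14 < Kp = 1.3, so the forward reaction proceeds.

toward products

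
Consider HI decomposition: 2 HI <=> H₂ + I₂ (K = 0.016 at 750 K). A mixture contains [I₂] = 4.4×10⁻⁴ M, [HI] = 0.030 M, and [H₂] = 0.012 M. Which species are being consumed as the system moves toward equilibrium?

Q = [H₂]·[I₂] / [HI]² = (0.012)·(4.4×10⁻⁴) / (0.030)² = 0.0059
Q = 0.0059 < K = 0.016: net forward reaction.

HI (reactants)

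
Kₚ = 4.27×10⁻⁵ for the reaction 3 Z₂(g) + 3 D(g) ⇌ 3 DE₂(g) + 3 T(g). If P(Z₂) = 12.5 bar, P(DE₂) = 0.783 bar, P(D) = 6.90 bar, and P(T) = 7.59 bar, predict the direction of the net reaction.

in the reverse direction

Qₚ = P(DE₂)³·P(T)³ / (P(Z₂)³·P(D)³) = (0.783)³·(7.59)³ / ((12.5)³·(6.90)³) = 3.27×10⁻⁴
Qₚ = 3.27×10⁻⁴ > Kₚ = 4.27×10⁻⁵, so the reverse reaction proceeds.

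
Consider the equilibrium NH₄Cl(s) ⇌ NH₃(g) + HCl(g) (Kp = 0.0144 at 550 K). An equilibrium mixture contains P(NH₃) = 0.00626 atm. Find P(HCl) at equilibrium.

P(HCl) = 2.30 atm

(NH₄Cl is a pure solid — omitted from Kp.)
At equilibrium, Kp = P(NH₃)·P(HCl) = 0.0144.
(0.00626)·(P(HCl)) = 0.0144
P(HCl) = 2.30 atm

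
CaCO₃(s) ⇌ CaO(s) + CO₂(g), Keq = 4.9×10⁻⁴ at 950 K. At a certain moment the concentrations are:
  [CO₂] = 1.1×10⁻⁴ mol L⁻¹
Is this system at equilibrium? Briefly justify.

(CaCO₃, CaO are pure solids — omitted from Q.)
Q = [CO₂] = 1.1×10⁻⁴
Q = 1.1×10⁻⁴ < Keq = 4.9×10⁻⁴: net forward reaction.

no; Q < K, reaction proceeds forward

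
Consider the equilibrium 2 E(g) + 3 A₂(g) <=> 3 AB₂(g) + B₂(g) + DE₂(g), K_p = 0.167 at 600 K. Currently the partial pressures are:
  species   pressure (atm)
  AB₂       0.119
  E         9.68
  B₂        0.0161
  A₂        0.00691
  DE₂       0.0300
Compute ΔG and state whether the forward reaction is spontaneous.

ΔG = -9.22 kJ/mol; the forward reaction is spontaneous

Q_p = P(AB₂)³·P(B₂)·P(DE₂) / (P(E)²·P(A₂)³) = (0.119)³·(0.0161)·(0.0300) / ((9.68)²·(0.00691)³) = 0.0263
ΔG = RT ln(Q_p/K_p) = (8.314 J mol⁻¹ K⁻¹)(600 K) × ln(0.0263/0.167)
   = (4.988 kJ/mol)(-1.848) = -9.22 kJ/mol
ΔG < 0, so the forward reaction is spontaneous (proceeds forward).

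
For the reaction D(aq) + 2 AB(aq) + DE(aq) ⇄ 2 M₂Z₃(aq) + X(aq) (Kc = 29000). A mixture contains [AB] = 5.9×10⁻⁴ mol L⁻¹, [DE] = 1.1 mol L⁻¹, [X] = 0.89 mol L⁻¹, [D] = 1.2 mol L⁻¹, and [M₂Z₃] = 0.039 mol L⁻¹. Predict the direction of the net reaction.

forward (toward products)

Qc = [M₂Z₃]²·[X] / ([D]·[AB]²·[DE]) = (0.039)²·(0.89) / ((1.2)·(5.9×10⁻⁴)²·(1.1)) = 2900
Qc = 2900 < Kc = 29000, so the forward reaction proceeds.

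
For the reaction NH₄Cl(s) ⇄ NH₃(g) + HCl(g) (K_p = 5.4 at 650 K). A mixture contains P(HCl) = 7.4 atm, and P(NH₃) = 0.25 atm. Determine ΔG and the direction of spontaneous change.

ΔG = -5.79 kJ/mol; the forward reaction is spontaneous

(NH₄Cl is a pure solid — omitted from Q_p.)
Q_p = P(NH₃)·P(HCl) = (0.25)·(7.4) = 1.85
ΔG = RT ln(Q_p/K_p) = (8.314 J mol⁻¹ K⁻¹)(650 K) × ln(1.85/5.4)
   = (5.404 kJ/mol)(-1.071) = -5.79 kJ/mol
ΔG < 0, so the forward reaction is spontaneous (proceeds forward).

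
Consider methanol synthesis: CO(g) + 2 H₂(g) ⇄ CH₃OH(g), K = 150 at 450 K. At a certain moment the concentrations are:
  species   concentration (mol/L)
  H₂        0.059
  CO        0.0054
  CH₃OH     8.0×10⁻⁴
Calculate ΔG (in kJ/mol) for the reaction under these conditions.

ΔG = -4.71 kJ/mol

Q = [CH₃OH] / ([CO]·[H₂]²) = (8.0×10⁻⁴) / ((0.0054)·(0.059)²) = 42.6
ΔG = RT ln(Q/K) = (8.314 J mol⁻¹ K⁻¹)(450 K) × ln(42.6/150)
   = (3.741 kJ/mol)(-1.259) = -4.71 kJ/mol
ΔG < 0, so the forward reaction is spontaneous (proceeds forward).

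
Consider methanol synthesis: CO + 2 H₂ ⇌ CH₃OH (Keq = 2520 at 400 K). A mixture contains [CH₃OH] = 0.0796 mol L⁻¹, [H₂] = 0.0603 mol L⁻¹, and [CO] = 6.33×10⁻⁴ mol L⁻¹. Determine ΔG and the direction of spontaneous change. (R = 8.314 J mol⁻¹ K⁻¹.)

ΔG = 8.71 kJ/mol; the forward reaction is non-spontaneous

Q = [CH₃OH] / ([CO]·[H₂]²) = (0.0796) / ((6.33×10⁻⁴)·(0.0603)²) = 34600
ΔG = RT ln(Q/Keq) = (8.314 J mol⁻¹ K⁻¹)(400 K) × ln(34600/2520)
   = (3.326 kJ/mol)(2.620) = 8.71 kJ/mol
ΔG > 0, so the forward reaction is non-spontaneous (proceeds in reverse).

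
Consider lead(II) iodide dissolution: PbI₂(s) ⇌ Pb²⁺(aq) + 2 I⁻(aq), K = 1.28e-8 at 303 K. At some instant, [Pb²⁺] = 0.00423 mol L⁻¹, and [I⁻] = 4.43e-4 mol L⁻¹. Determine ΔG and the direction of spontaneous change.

ΔG = -6.89 kJ/mol; the forward reaction is spontaneous

(PbI₂ is a pure solid — omitted from Q.)
Q = [Pb²⁺]·[I⁻]² = (0.00423)·(4.43e-4)² = 8.30e-10
ΔG = RT ln(Q/K) = (8.314 J mol⁻¹ K⁻¹)(303 K) × ln(8.30e-10/1.28e-8)
   = (2.519 kJ/mol)(-2.736) = -6.89 kJ/mol
ΔG < 0, so the forward reaction is spontaneous (proceeds forward).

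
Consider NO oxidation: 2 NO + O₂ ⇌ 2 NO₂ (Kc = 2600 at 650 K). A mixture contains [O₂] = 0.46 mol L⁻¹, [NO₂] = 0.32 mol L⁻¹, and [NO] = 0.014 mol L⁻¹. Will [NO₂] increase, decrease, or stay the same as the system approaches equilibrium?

Qc = [NO₂]² / ([NO]²·[O₂]) = (0.32)² / ((0.014)²·(0.46)) = 1100
Qc = 1100 < Kc = 2600: net forward reaction.
NO₂ is a product, so it increases.

increase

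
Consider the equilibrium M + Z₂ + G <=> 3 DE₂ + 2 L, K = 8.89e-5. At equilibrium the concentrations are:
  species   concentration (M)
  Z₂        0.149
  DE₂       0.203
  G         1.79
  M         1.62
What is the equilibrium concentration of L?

[L] = 0.0678 M

At equilibrium, K = [DE₂]³·[L]² / ([M]·[Z₂]·[G]) = 8.89e-5.
(0.203)³·([L])² / ((1.62)·(0.149)·(1.79)) = 8.89e-5
[L]² = 0.00459 ⇒ [L] = 0.0678 M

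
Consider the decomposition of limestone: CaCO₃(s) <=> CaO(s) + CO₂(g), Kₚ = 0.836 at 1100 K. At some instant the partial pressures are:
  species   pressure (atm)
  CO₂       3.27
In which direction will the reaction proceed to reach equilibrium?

reverse (toward reactants)

(CaCO₃, CaO are pure solids — omitted from Qₚ.)
Qₚ = P(CO₂) = 3.27
Qₚ = 3.27 > Kₚ = 0.836, so the reverse reaction proceeds.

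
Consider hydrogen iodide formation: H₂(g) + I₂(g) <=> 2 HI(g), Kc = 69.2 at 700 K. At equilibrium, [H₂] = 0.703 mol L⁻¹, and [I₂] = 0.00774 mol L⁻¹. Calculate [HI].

[HI] = 0.614 mol L⁻¹

At equilibrium, Kc = [HI]² / ([H₂]·[I₂]) = 69.2.
([HI])² / ((0.703)·(0.00774)) = 69.2
[HI]² = 0.377 ⇒ [HI] = 0.614 mol L⁻¹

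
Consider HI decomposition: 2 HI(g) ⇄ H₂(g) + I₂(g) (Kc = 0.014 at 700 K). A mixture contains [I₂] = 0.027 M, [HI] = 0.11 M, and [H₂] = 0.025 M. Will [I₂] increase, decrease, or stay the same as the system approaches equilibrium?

Qc = [H₂]·[I₂] / [HI]² = (0.025)·(0.027) / (0.11)² = 0.056
Qc = 0.056 > Kc = 0.014: net reverse reaction.
I₂ is a product, so it decreases.

decrease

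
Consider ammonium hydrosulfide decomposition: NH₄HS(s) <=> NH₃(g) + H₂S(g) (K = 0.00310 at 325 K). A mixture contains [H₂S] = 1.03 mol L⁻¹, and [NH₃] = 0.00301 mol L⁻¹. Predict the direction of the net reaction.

at equilibrium

(NH₄HS is a pure solid — omitted from Q.)
Q = [NH₃]·[H₂S] = (0.00301)·(1.03) = 0.00310
Q = 0.00310 = K, so the system is already at equilibrium.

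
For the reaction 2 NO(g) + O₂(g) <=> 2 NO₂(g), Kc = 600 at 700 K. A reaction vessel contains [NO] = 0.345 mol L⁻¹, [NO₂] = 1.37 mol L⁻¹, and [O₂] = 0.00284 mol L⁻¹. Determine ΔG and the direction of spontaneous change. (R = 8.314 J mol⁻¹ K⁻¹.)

ΔG = 12.9 kJ/mol; the forward reaction is non-spontaneous

Qc = [NO₂]² / ([NO]²·[O₂]) = (1.37)² / ((0.345)²·(0.00284)) = 5550
ΔG = RT ln(Qc/Kc) = (8.314 J mol⁻¹ K⁻¹)(700 K) × ln(5550/600)
   = (5.820 kJ/mol)(2.225) = 12.9 kJ/mol
ΔG > 0, so the forward reaction is non-spontaneous (proceeds in reverse).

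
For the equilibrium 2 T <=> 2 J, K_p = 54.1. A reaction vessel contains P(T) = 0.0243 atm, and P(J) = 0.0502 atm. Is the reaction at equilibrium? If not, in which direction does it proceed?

in the forward direction

Q_p = P(J)² / P(T)² = (0.0502)² / (0.0243)² = 4.27
Q_p = 4.27 < K_p = 54.1, so the forward reaction proceeds.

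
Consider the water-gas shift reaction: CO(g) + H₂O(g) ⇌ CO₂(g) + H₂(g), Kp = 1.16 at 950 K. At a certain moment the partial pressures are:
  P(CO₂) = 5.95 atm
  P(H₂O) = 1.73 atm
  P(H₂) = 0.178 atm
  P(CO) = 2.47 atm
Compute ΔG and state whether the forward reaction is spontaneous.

ΔG = -12.2 kJ/mol; the forward reaction is spontaneous

Qp = P(CO₂)·P(H₂) / (P(CO)·P(H₂O)) = (5.95)·(0.178) / ((2.47)·(1.73)) = 0.248
ΔG = RT ln(Qp/Kp) = (8.314 J mol⁻¹ K⁻¹)(950 K) × ln(0.248/1.16)
   = (7.898 kJ/mol)(-1.543) = -12.2 kJ/mol
ΔG < 0, so the forward reaction is spontaneous (proceeds forward).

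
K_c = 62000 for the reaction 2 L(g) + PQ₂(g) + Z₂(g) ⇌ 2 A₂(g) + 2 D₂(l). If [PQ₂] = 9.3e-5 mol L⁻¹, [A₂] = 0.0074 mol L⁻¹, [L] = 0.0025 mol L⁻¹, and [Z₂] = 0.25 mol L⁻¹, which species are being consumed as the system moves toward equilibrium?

(D₂ is a pure liquid — omitted from Q_c.)
Q_c = [A₂]² / ([L]²·[PQ₂]·[Z₂]) = (0.0074)² / ((0.0025)²·(9.3e-5)·(0.25)) = 3.8e5
Q_c = 3.8e5 > K_c = 62000: net reverse reaction.

A₂, D₂ (products)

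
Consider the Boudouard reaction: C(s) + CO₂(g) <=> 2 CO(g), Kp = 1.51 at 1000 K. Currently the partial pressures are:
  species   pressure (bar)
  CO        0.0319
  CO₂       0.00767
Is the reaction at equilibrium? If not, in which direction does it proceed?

(C is a pure solid — omitted from Qp.)
Qp = P(CO)² / P(CO₂) = (0.0319)² / (0.00767) = 0.133
Qp = 0.133 < Kp = 1.51, so the forward reaction proceeds.

to the right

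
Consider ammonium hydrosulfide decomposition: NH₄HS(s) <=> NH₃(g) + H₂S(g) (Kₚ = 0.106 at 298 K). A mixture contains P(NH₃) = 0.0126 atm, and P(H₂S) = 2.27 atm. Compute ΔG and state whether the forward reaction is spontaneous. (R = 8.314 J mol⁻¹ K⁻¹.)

ΔG = -3.25 kJ/mol; the forward reaction is spontaneous

(NH₄HS is a pure solid — omitted from Qₚ.)
Qₚ = P(NH₃)·P(H₂S) = (0.0126)·(2.27) = 0.0286
ΔG = RT ln(Qₚ/Kₚ) = (8.314 J mol⁻¹ K⁻¹)(298 K) × ln(0.0286/0.106)
   = (2.478 kJ/mol)(-1.310) = -3.25 kJ/mol
ΔG < 0, so the forward reaction is spontaneous (proceeds forward).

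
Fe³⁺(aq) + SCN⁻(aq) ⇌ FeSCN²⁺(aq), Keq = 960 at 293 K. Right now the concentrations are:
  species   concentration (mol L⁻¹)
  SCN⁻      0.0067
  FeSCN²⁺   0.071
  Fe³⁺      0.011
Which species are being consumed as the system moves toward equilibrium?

none (at equilibrium)

Q = [FeSCN²⁺] / ([Fe³⁺]·[SCN⁻]) = (0.071) / ((0.011)·(0.0067)) = 960
Q = 960 = Keq; the system is at equilibrium.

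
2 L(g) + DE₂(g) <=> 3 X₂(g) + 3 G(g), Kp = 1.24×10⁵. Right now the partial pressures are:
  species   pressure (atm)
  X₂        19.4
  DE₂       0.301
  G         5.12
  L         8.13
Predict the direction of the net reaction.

forward (toward products)

Qp = P(X₂)³·P(G)³ / (P(L)²·P(DE₂)) = (19.4)³·(5.12)³ / ((8.13)²·(0.301)) = 49300
Qp = 49300 < Kp = 1.24×10⁵, so the forward reaction proceeds.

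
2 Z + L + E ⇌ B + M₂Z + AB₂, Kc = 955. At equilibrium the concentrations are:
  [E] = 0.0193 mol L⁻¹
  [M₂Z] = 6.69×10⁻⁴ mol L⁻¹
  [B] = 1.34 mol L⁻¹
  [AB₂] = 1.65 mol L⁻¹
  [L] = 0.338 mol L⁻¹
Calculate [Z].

[Z] = 0.0154 mol L⁻¹

At equilibrium, Kc = [B]·[M₂Z]·[AB₂] / ([Z]²·[L]·[E]) = 955.
(1.34)·(6.69×10⁻⁴)·(1.65) / (([Z])²·(0.338)·(0.0193)) = 955
[Z]² = 2.37×10⁻⁴ ⇒ [Z] = 0.0154 mol L⁻¹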